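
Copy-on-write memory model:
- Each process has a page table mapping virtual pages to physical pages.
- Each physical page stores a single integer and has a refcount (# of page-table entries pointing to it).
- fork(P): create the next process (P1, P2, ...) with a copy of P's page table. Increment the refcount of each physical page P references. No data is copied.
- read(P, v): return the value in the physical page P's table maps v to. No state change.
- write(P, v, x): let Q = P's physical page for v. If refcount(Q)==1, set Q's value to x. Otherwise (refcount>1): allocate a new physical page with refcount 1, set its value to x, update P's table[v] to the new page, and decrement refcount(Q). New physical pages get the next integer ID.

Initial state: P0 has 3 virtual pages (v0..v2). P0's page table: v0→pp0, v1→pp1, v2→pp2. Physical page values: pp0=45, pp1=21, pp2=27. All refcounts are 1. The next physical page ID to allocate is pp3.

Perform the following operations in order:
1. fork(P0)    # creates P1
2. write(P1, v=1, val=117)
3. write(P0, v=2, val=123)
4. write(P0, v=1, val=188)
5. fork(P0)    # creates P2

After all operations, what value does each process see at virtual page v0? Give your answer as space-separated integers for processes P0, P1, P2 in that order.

Answer: 45 45 45

Derivation:
Op 1: fork(P0) -> P1. 3 ppages; refcounts: pp0:2 pp1:2 pp2:2
Op 2: write(P1, v1, 117). refcount(pp1)=2>1 -> COPY to pp3. 4 ppages; refcounts: pp0:2 pp1:1 pp2:2 pp3:1
Op 3: write(P0, v2, 123). refcount(pp2)=2>1 -> COPY to pp4. 5 ppages; refcounts: pp0:2 pp1:1 pp2:1 pp3:1 pp4:1
Op 4: write(P0, v1, 188). refcount(pp1)=1 -> write in place. 5 ppages; refcounts: pp0:2 pp1:1 pp2:1 pp3:1 pp4:1
Op 5: fork(P0) -> P2. 5 ppages; refcounts: pp0:3 pp1:2 pp2:1 pp3:1 pp4:2
P0: v0 -> pp0 = 45
P1: v0 -> pp0 = 45
P2: v0 -> pp0 = 45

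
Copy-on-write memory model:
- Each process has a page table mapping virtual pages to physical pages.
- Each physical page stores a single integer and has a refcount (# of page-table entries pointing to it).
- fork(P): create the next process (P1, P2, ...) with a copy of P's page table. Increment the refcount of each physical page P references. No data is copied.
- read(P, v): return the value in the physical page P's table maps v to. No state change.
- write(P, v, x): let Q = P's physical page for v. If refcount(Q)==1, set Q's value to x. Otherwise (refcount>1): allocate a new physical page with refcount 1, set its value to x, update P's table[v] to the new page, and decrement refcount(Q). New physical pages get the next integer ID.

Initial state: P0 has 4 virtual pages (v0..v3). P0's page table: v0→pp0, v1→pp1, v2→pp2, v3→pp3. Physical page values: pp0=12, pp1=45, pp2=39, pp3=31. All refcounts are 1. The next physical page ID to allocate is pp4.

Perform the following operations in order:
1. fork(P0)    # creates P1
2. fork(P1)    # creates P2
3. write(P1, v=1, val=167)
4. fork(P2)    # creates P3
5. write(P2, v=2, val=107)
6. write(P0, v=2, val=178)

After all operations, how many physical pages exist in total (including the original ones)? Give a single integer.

Op 1: fork(P0) -> P1. 4 ppages; refcounts: pp0:2 pp1:2 pp2:2 pp3:2
Op 2: fork(P1) -> P2. 4 ppages; refcounts: pp0:3 pp1:3 pp2:3 pp3:3
Op 3: write(P1, v1, 167). refcount(pp1)=3>1 -> COPY to pp4. 5 ppages; refcounts: pp0:3 pp1:2 pp2:3 pp3:3 pp4:1
Op 4: fork(P2) -> P3. 5 ppages; refcounts: pp0:4 pp1:3 pp2:4 pp3:4 pp4:1
Op 5: write(P2, v2, 107). refcount(pp2)=4>1 -> COPY to pp5. 6 ppages; refcounts: pp0:4 pp1:3 pp2:3 pp3:4 pp4:1 pp5:1
Op 6: write(P0, v2, 178). refcount(pp2)=3>1 -> COPY to pp6. 7 ppages; refcounts: pp0:4 pp1:3 pp2:2 pp3:4 pp4:1 pp5:1 pp6:1

Answer: 7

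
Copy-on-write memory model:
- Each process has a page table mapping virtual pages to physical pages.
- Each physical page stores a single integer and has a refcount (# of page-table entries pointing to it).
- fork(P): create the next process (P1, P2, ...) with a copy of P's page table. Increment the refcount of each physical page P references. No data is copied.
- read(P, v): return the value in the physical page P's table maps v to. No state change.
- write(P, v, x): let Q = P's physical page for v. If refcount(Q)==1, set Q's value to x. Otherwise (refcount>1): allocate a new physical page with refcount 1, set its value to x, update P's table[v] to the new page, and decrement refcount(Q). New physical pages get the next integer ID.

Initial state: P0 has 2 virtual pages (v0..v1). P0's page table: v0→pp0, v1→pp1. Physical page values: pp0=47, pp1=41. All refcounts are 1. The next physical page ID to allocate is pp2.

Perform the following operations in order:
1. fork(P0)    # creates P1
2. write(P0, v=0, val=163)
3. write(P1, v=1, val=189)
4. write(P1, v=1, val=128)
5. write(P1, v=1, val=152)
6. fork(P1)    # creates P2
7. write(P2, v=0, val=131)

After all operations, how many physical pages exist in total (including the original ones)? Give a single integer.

Op 1: fork(P0) -> P1. 2 ppages; refcounts: pp0:2 pp1:2
Op 2: write(P0, v0, 163). refcount(pp0)=2>1 -> COPY to pp2. 3 ppages; refcounts: pp0:1 pp1:2 pp2:1
Op 3: write(P1, v1, 189). refcount(pp1)=2>1 -> COPY to pp3. 4 ppages; refcounts: pp0:1 pp1:1 pp2:1 pp3:1
Op 4: write(P1, v1, 128). refcount(pp3)=1 -> write in place. 4 ppages; refcounts: pp0:1 pp1:1 pp2:1 pp3:1
Op 5: write(P1, v1, 152). refcount(pp3)=1 -> write in place. 4 ppages; refcounts: pp0:1 pp1:1 pp2:1 pp3:1
Op 6: fork(P1) -> P2. 4 ppages; refcounts: pp0:2 pp1:1 pp2:1 pp3:2
Op 7: write(P2, v0, 131). refcount(pp0)=2>1 -> COPY to pp4. 5 ppages; refcounts: pp0:1 pp1:1 pp2:1 pp3:2 pp4:1

Answer: 5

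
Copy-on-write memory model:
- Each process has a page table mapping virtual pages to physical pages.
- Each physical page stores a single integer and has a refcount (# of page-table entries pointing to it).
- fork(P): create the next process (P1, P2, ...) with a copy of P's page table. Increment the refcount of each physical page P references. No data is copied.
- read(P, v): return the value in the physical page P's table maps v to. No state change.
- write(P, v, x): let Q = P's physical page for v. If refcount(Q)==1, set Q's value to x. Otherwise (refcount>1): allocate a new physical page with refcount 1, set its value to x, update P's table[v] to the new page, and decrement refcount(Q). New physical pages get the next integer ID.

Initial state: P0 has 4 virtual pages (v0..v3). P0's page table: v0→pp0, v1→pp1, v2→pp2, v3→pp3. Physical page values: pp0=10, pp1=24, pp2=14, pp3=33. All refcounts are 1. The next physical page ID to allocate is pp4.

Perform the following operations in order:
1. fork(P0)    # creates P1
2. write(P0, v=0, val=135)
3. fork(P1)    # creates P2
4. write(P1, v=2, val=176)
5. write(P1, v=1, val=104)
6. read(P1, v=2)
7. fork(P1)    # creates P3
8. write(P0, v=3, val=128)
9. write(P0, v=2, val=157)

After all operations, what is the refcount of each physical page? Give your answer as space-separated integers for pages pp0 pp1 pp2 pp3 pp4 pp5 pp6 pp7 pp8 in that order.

Op 1: fork(P0) -> P1. 4 ppages; refcounts: pp0:2 pp1:2 pp2:2 pp3:2
Op 2: write(P0, v0, 135). refcount(pp0)=2>1 -> COPY to pp4. 5 ppages; refcounts: pp0:1 pp1:2 pp2:2 pp3:2 pp4:1
Op 3: fork(P1) -> P2. 5 ppages; refcounts: pp0:2 pp1:3 pp2:3 pp3:3 pp4:1
Op 4: write(P1, v2, 176). refcount(pp2)=3>1 -> COPY to pp5. 6 ppages; refcounts: pp0:2 pp1:3 pp2:2 pp3:3 pp4:1 pp5:1
Op 5: write(P1, v1, 104). refcount(pp1)=3>1 -> COPY to pp6. 7 ppages; refcounts: pp0:2 pp1:2 pp2:2 pp3:3 pp4:1 pp5:1 pp6:1
Op 6: read(P1, v2) -> 176. No state change.
Op 7: fork(P1) -> P3. 7 ppages; refcounts: pp0:3 pp1:2 pp2:2 pp3:4 pp4:1 pp5:2 pp6:2
Op 8: write(P0, v3, 128). refcount(pp3)=4>1 -> COPY to pp7. 8 ppages; refcounts: pp0:3 pp1:2 pp2:2 pp3:3 pp4:1 pp5:2 pp6:2 pp7:1
Op 9: write(P0, v2, 157). refcount(pp2)=2>1 -> COPY to pp8. 9 ppages; refcounts: pp0:3 pp1:2 pp2:1 pp3:3 pp4:1 pp5:2 pp6:2 pp7:1 pp8:1

Answer: 3 2 1 3 1 2 2 1 1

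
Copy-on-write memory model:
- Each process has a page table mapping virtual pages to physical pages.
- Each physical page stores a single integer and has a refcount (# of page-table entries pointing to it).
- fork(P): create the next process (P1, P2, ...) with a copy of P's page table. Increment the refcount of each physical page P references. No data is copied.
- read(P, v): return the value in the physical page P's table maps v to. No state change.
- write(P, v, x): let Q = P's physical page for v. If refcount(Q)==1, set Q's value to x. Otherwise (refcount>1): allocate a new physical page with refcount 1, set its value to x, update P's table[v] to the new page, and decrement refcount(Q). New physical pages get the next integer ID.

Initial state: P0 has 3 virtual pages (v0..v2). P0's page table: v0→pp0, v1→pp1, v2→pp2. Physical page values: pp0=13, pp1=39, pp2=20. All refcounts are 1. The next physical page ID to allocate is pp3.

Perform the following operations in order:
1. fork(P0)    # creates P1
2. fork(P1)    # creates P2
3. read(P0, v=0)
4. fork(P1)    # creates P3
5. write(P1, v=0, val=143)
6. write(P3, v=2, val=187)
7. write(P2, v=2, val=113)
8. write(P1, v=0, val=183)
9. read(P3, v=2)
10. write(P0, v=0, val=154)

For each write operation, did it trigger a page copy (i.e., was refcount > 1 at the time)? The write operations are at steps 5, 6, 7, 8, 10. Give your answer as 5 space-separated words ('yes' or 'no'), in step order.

Op 1: fork(P0) -> P1. 3 ppages; refcounts: pp0:2 pp1:2 pp2:2
Op 2: fork(P1) -> P2. 3 ppages; refcounts: pp0:3 pp1:3 pp2:3
Op 3: read(P0, v0) -> 13. No state change.
Op 4: fork(P1) -> P3. 3 ppages; refcounts: pp0:4 pp1:4 pp2:4
Op 5: write(P1, v0, 143). refcount(pp0)=4>1 -> COPY to pp3. 4 ppages; refcounts: pp0:3 pp1:4 pp2:4 pp3:1
Op 6: write(P3, v2, 187). refcount(pp2)=4>1 -> COPY to pp4. 5 ppages; refcounts: pp0:3 pp1:4 pp2:3 pp3:1 pp4:1
Op 7: write(P2, v2, 113). refcount(pp2)=3>1 -> COPY to pp5. 6 ppages; refcounts: pp0:3 pp1:4 pp2:2 pp3:1 pp4:1 pp5:1
Op 8: write(P1, v0, 183). refcount(pp3)=1 -> write in place. 6 ppages; refcounts: pp0:3 pp1:4 pp2:2 pp3:1 pp4:1 pp5:1
Op 9: read(P3, v2) -> 187. No state change.
Op 10: write(P0, v0, 154). refcount(pp0)=3>1 -> COPY to pp6. 7 ppages; refcounts: pp0:2 pp1:4 pp2:2 pp3:1 pp4:1 pp5:1 pp6:1

yes yes yes no yes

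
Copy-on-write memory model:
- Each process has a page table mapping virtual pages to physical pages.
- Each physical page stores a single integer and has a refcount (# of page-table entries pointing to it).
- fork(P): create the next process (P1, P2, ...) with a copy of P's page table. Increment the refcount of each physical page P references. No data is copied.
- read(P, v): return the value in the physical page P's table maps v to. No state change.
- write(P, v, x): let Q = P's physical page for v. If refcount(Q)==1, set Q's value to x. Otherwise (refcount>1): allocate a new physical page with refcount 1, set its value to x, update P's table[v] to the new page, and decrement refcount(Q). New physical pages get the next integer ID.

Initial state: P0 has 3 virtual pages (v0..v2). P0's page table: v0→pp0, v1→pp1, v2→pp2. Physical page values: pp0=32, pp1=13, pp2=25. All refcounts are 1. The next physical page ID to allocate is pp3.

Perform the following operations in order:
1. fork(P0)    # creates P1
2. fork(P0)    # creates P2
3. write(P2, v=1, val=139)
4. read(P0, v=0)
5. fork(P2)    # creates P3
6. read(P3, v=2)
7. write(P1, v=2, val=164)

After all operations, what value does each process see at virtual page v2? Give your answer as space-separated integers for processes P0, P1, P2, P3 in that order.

Op 1: fork(P0) -> P1. 3 ppages; refcounts: pp0:2 pp1:2 pp2:2
Op 2: fork(P0) -> P2. 3 ppages; refcounts: pp0:3 pp1:3 pp2:3
Op 3: write(P2, v1, 139). refcount(pp1)=3>1 -> COPY to pp3. 4 ppages; refcounts: pp0:3 pp1:2 pp2:3 pp3:1
Op 4: read(P0, v0) -> 32. No state change.
Op 5: fork(P2) -> P3. 4 ppages; refcounts: pp0:4 pp1:2 pp2:4 pp3:2
Op 6: read(P3, v2) -> 25. No state change.
Op 7: write(P1, v2, 164). refcount(pp2)=4>1 -> COPY to pp4. 5 ppages; refcounts: pp0:4 pp1:2 pp2:3 pp3:2 pp4:1
P0: v2 -> pp2 = 25
P1: v2 -> pp4 = 164
P2: v2 -> pp2 = 25
P3: v2 -> pp2 = 25

Answer: 25 164 25 25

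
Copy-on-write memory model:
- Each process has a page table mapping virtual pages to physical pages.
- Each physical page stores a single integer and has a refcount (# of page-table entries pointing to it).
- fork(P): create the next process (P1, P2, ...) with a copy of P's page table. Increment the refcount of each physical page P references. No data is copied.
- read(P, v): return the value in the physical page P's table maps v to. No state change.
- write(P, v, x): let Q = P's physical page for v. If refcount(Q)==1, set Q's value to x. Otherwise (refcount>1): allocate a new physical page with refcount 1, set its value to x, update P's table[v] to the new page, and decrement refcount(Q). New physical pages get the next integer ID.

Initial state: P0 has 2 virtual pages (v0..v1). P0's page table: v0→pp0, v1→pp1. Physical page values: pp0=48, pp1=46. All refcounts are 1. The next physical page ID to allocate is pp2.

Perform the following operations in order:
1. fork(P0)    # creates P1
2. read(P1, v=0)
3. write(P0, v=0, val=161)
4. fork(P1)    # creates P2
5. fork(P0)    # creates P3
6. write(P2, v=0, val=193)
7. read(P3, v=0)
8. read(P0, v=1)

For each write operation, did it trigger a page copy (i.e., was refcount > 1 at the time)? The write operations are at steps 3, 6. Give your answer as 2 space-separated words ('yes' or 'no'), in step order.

Op 1: fork(P0) -> P1. 2 ppages; refcounts: pp0:2 pp1:2
Op 2: read(P1, v0) -> 48. No state change.
Op 3: write(P0, v0, 161). refcount(pp0)=2>1 -> COPY to pp2. 3 ppages; refcounts: pp0:1 pp1:2 pp2:1
Op 4: fork(P1) -> P2. 3 ppages; refcounts: pp0:2 pp1:3 pp2:1
Op 5: fork(P0) -> P3. 3 ppages; refcounts: pp0:2 pp1:4 pp2:2
Op 6: write(P2, v0, 193). refcount(pp0)=2>1 -> COPY to pp3. 4 ppages; refcounts: pp0:1 pp1:4 pp2:2 pp3:1
Op 7: read(P3, v0) -> 161. No state change.
Op 8: read(P0, v1) -> 46. No state change.

yes yes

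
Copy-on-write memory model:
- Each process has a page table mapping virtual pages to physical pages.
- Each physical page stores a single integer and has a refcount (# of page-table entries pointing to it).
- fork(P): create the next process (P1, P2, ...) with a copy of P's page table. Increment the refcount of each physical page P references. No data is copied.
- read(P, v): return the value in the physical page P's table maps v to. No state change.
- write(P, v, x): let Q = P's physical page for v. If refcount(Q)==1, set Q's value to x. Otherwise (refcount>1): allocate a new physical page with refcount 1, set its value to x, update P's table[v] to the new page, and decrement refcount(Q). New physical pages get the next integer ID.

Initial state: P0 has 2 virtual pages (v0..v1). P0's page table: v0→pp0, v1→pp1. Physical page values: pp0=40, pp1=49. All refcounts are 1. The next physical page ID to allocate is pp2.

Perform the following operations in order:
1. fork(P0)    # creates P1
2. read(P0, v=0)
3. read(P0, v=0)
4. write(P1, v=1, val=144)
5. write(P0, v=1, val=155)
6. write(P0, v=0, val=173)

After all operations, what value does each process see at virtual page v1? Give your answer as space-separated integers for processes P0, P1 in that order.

Op 1: fork(P0) -> P1. 2 ppages; refcounts: pp0:2 pp1:2
Op 2: read(P0, v0) -> 40. No state change.
Op 3: read(P0, v0) -> 40. No state change.
Op 4: write(P1, v1, 144). refcount(pp1)=2>1 -> COPY to pp2. 3 ppages; refcounts: pp0:2 pp1:1 pp2:1
Op 5: write(P0, v1, 155). refcount(pp1)=1 -> write in place. 3 ppages; refcounts: pp0:2 pp1:1 pp2:1
Op 6: write(P0, v0, 173). refcount(pp0)=2>1 -> COPY to pp3. 4 ppages; refcounts: pp0:1 pp1:1 pp2:1 pp3:1
P0: v1 -> pp1 = 155
P1: v1 -> pp2 = 144

Answer: 155 144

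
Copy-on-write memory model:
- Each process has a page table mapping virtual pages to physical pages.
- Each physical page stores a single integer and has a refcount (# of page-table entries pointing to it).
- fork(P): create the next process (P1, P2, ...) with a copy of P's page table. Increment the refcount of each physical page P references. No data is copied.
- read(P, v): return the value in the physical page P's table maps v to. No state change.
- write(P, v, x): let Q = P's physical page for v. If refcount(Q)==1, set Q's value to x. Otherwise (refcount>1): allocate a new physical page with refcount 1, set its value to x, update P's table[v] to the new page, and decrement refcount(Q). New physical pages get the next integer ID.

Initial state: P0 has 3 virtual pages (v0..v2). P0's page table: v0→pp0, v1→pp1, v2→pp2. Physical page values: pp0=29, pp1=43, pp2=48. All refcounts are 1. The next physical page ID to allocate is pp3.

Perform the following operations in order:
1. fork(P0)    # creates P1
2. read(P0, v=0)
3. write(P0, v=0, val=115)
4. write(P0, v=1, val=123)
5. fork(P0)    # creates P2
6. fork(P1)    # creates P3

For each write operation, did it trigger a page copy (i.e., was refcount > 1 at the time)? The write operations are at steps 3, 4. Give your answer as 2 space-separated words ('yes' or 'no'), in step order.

Op 1: fork(P0) -> P1. 3 ppages; refcounts: pp0:2 pp1:2 pp2:2
Op 2: read(P0, v0) -> 29. No state change.
Op 3: write(P0, v0, 115). refcount(pp0)=2>1 -> COPY to pp3. 4 ppages; refcounts: pp0:1 pp1:2 pp2:2 pp3:1
Op 4: write(P0, v1, 123). refcount(pp1)=2>1 -> COPY to pp4. 5 ppages; refcounts: pp0:1 pp1:1 pp2:2 pp3:1 pp4:1
Op 5: fork(P0) -> P2. 5 ppages; refcounts: pp0:1 pp1:1 pp2:3 pp3:2 pp4:2
Op 6: fork(P1) -> P3. 5 ppages; refcounts: pp0:2 pp1:2 pp2:4 pp3:2 pp4:2

yes yes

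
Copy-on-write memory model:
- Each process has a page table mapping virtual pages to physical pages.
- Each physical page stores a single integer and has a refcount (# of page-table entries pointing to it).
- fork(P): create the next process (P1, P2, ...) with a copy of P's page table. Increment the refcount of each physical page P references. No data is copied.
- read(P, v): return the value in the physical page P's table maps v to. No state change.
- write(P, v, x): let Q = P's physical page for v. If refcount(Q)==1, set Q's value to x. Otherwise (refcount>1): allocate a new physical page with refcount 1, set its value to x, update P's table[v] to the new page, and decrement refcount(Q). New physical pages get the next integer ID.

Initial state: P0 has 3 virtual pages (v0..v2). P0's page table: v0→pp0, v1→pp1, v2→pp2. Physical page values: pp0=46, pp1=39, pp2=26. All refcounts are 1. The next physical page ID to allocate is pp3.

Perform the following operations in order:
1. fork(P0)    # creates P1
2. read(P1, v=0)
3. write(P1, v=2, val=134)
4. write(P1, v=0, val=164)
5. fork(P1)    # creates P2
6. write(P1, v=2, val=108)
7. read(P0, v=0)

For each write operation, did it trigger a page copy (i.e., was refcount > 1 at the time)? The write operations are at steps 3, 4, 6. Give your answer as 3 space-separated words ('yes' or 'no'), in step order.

Op 1: fork(P0) -> P1. 3 ppages; refcounts: pp0:2 pp1:2 pp2:2
Op 2: read(P1, v0) -> 46. No state change.
Op 3: write(P1, v2, 134). refcount(pp2)=2>1 -> COPY to pp3. 4 ppages; refcounts: pp0:2 pp1:2 pp2:1 pp3:1
Op 4: write(P1, v0, 164). refcount(pp0)=2>1 -> COPY to pp4. 5 ppages; refcounts: pp0:1 pp1:2 pp2:1 pp3:1 pp4:1
Op 5: fork(P1) -> P2. 5 ppages; refcounts: pp0:1 pp1:3 pp2:1 pp3:2 pp4:2
Op 6: write(P1, v2, 108). refcount(pp3)=2>1 -> COPY to pp5. 6 ppages; refcounts: pp0:1 pp1:3 pp2:1 pp3:1 pp4:2 pp5:1
Op 7: read(P0, v0) -> 46. No state change.

yes yes yes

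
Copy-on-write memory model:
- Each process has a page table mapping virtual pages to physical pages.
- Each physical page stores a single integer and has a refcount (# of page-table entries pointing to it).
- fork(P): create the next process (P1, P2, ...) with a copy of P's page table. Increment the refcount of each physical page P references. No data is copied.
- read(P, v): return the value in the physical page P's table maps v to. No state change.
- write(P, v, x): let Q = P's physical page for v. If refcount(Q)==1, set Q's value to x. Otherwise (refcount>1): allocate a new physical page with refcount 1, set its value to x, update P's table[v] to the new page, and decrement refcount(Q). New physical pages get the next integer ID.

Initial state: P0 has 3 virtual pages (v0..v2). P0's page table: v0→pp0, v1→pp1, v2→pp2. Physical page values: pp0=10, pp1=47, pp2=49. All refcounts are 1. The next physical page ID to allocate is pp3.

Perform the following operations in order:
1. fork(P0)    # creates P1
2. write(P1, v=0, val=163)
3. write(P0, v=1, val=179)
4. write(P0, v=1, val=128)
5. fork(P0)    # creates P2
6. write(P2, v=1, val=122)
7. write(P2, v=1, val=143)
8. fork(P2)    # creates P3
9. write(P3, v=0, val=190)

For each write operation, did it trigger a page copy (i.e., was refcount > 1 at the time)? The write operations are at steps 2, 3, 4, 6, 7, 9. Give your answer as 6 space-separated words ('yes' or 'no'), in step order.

Op 1: fork(P0) -> P1. 3 ppages; refcounts: pp0:2 pp1:2 pp2:2
Op 2: write(P1, v0, 163). refcount(pp0)=2>1 -> COPY to pp3. 4 ppages; refcounts: pp0:1 pp1:2 pp2:2 pp3:1
Op 3: write(P0, v1, 179). refcount(pp1)=2>1 -> COPY to pp4. 5 ppages; refcounts: pp0:1 pp1:1 pp2:2 pp3:1 pp4:1
Op 4: write(P0, v1, 128). refcount(pp4)=1 -> write in place. 5 ppages; refcounts: pp0:1 pp1:1 pp2:2 pp3:1 pp4:1
Op 5: fork(P0) -> P2. 5 ppages; refcounts: pp0:2 pp1:1 pp2:3 pp3:1 pp4:2
Op 6: write(P2, v1, 122). refcount(pp4)=2>1 -> COPY to pp5. 6 ppages; refcounts: pp0:2 pp1:1 pp2:3 pp3:1 pp4:1 pp5:1
Op 7: write(P2, v1, 143). refcount(pp5)=1 -> write in place. 6 ppages; refcounts: pp0:2 pp1:1 pp2:3 pp3:1 pp4:1 pp5:1
Op 8: fork(P2) -> P3. 6 ppages; refcounts: pp0:3 pp1:1 pp2:4 pp3:1 pp4:1 pp5:2
Op 9: write(P3, v0, 190). refcount(pp0)=3>1 -> COPY to pp6. 7 ppages; refcounts: pp0:2 pp1:1 pp2:4 pp3:1 pp4:1 pp5:2 pp6:1

yes yes no yes no yes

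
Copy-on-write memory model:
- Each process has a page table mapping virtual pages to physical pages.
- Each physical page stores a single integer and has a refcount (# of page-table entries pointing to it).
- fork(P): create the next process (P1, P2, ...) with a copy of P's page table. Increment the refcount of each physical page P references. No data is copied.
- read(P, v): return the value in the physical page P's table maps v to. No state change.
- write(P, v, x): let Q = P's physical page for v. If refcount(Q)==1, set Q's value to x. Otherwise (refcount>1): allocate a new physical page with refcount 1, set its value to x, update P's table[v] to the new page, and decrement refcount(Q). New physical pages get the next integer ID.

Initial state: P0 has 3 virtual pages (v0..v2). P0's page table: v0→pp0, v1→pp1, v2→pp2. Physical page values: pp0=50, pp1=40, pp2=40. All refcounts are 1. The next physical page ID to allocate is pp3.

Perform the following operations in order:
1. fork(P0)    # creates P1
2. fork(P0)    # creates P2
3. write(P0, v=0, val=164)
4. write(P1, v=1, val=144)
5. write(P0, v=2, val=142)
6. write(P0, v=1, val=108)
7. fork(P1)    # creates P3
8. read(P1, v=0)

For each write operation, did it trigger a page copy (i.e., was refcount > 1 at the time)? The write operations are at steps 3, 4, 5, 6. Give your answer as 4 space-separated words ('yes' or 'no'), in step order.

Op 1: fork(P0) -> P1. 3 ppages; refcounts: pp0:2 pp1:2 pp2:2
Op 2: fork(P0) -> P2. 3 ppages; refcounts: pp0:3 pp1:3 pp2:3
Op 3: write(P0, v0, 164). refcount(pp0)=3>1 -> COPY to pp3. 4 ppages; refcounts: pp0:2 pp1:3 pp2:3 pp3:1
Op 4: write(P1, v1, 144). refcount(pp1)=3>1 -> COPY to pp4. 5 ppages; refcounts: pp0:2 pp1:2 pp2:3 pp3:1 pp4:1
Op 5: write(P0, v2, 142). refcount(pp2)=3>1 -> COPY to pp5. 6 ppages; refcounts: pp0:2 pp1:2 pp2:2 pp3:1 pp4:1 pp5:1
Op 6: write(P0, v1, 108). refcount(pp1)=2>1 -> COPY to pp6. 7 ppages; refcounts: pp0:2 pp1:1 pp2:2 pp3:1 pp4:1 pp5:1 pp6:1
Op 7: fork(P1) -> P3. 7 ppages; refcounts: pp0:3 pp1:1 pp2:3 pp3:1 pp4:2 pp5:1 pp6:1
Op 8: read(P1, v0) -> 50. No state change.

yes yes yes yes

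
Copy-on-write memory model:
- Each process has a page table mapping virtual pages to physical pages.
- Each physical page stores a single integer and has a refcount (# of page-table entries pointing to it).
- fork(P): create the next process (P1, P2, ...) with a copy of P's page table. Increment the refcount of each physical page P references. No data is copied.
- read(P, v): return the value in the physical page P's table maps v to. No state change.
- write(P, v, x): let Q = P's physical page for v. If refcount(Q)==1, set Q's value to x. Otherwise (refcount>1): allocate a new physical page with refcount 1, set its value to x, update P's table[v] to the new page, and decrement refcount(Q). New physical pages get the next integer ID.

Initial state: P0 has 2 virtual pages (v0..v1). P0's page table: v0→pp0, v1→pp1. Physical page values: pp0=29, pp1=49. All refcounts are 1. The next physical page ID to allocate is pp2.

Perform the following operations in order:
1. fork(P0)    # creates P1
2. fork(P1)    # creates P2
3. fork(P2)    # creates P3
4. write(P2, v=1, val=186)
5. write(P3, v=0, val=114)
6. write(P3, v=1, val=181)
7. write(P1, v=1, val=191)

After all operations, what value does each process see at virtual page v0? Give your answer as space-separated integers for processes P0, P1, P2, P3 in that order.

Answer: 29 29 29 114

Derivation:
Op 1: fork(P0) -> P1. 2 ppages; refcounts: pp0:2 pp1:2
Op 2: fork(P1) -> P2. 2 ppages; refcounts: pp0:3 pp1:3
Op 3: fork(P2) -> P3. 2 ppages; refcounts: pp0:4 pp1:4
Op 4: write(P2, v1, 186). refcount(pp1)=4>1 -> COPY to pp2. 3 ppages; refcounts: pp0:4 pp1:3 pp2:1
Op 5: write(P3, v0, 114). refcount(pp0)=4>1 -> COPY to pp3. 4 ppages; refcounts: pp0:3 pp1:3 pp2:1 pp3:1
Op 6: write(P3, v1, 181). refcount(pp1)=3>1 -> COPY to pp4. 5 ppages; refcounts: pp0:3 pp1:2 pp2:1 pp3:1 pp4:1
Op 7: write(P1, v1, 191). refcount(pp1)=2>1 -> COPY to pp5. 6 ppages; refcounts: pp0:3 pp1:1 pp2:1 pp3:1 pp4:1 pp5:1
P0: v0 -> pp0 = 29
P1: v0 -> pp0 = 29
P2: v0 -> pp0 = 29
P3: v0 -> pp3 = 114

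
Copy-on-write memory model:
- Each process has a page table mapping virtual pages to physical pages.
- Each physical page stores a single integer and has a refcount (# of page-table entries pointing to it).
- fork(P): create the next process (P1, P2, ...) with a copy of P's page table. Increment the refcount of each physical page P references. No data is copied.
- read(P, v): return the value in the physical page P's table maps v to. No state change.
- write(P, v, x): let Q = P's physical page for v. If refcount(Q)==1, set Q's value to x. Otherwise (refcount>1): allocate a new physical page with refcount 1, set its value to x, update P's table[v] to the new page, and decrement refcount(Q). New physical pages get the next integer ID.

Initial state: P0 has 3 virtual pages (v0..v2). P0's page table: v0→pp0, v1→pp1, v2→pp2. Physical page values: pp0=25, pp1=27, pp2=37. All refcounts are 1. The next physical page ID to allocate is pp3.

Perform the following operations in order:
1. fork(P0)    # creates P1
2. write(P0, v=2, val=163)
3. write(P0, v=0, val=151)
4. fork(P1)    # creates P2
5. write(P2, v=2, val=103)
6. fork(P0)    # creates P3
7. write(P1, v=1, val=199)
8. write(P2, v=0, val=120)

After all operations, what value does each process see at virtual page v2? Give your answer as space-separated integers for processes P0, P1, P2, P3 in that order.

Answer: 163 37 103 163

Derivation:
Op 1: fork(P0) -> P1. 3 ppages; refcounts: pp0:2 pp1:2 pp2:2
Op 2: write(P0, v2, 163). refcount(pp2)=2>1 -> COPY to pp3. 4 ppages; refcounts: pp0:2 pp1:2 pp2:1 pp3:1
Op 3: write(P0, v0, 151). refcount(pp0)=2>1 -> COPY to pp4. 5 ppages; refcounts: pp0:1 pp1:2 pp2:1 pp3:1 pp4:1
Op 4: fork(P1) -> P2. 5 ppages; refcounts: pp0:2 pp1:3 pp2:2 pp3:1 pp4:1
Op 5: write(P2, v2, 103). refcount(pp2)=2>1 -> COPY to pp5. 6 ppages; refcounts: pp0:2 pp1:3 pp2:1 pp3:1 pp4:1 pp5:1
Op 6: fork(P0) -> P3. 6 ppages; refcounts: pp0:2 pp1:4 pp2:1 pp3:2 pp4:2 pp5:1
Op 7: write(P1, v1, 199). refcount(pp1)=4>1 -> COPY to pp6. 7 ppages; refcounts: pp0:2 pp1:3 pp2:1 pp3:2 pp4:2 pp5:1 pp6:1
Op 8: write(P2, v0, 120). refcount(pp0)=2>1 -> COPY to pp7. 8 ppages; refcounts: pp0:1 pp1:3 pp2:1 pp3:2 pp4:2 pp5:1 pp6:1 pp7:1
P0: v2 -> pp3 = 163
P1: v2 -> pp2 = 37
P2: v2 -> pp5 = 103
P3: v2 -> pp3 = 163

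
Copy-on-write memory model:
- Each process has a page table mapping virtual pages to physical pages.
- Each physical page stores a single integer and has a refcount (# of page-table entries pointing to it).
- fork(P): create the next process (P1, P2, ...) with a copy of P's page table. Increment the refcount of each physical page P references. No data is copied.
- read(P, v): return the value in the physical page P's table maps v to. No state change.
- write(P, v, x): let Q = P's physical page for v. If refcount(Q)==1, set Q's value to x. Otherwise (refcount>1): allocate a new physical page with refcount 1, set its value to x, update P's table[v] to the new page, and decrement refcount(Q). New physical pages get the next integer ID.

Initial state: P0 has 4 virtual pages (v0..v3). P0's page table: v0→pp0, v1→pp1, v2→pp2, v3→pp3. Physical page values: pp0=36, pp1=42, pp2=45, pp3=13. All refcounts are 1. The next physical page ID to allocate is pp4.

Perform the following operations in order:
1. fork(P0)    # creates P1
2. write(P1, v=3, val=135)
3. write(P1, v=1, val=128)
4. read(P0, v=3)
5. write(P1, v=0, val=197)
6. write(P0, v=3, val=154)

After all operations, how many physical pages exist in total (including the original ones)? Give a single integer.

Op 1: fork(P0) -> P1. 4 ppages; refcounts: pp0:2 pp1:2 pp2:2 pp3:2
Op 2: write(P1, v3, 135). refcount(pp3)=2>1 -> COPY to pp4. 5 ppages; refcounts: pp0:2 pp1:2 pp2:2 pp3:1 pp4:1
Op 3: write(P1, v1, 128). refcount(pp1)=2>1 -> COPY to pp5. 6 ppages; refcounts: pp0:2 pp1:1 pp2:2 pp3:1 pp4:1 pp5:1
Op 4: read(P0, v3) -> 13. No state change.
Op 5: write(P1, v0, 197). refcount(pp0)=2>1 -> COPY to pp6. 7 ppages; refcounts: pp0:1 pp1:1 pp2:2 pp3:1 pp4:1 pp5:1 pp6:1
Op 6: write(P0, v3, 154). refcount(pp3)=1 -> write in place. 7 ppages; refcounts: pp0:1 pp1:1 pp2:2 pp3:1 pp4:1 pp5:1 pp6:1

Answer: 7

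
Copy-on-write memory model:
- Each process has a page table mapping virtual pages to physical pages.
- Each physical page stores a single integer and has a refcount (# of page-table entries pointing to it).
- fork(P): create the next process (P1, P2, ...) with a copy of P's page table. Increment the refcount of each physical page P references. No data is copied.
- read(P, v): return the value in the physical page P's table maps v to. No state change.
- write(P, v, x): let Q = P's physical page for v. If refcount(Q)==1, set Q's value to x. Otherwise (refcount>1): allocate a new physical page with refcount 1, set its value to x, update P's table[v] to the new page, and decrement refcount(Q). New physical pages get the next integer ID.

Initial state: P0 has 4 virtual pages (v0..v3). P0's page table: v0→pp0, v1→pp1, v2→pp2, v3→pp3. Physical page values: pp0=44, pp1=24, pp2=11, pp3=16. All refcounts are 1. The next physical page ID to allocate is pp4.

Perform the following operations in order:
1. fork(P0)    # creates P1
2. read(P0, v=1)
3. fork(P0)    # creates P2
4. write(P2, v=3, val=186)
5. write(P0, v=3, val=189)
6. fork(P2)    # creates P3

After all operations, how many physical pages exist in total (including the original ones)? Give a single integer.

Answer: 6

Derivation:
Op 1: fork(P0) -> P1. 4 ppages; refcounts: pp0:2 pp1:2 pp2:2 pp3:2
Op 2: read(P0, v1) -> 24. No state change.
Op 3: fork(P0) -> P2. 4 ppages; refcounts: pp0:3 pp1:3 pp2:3 pp3:3
Op 4: write(P2, v3, 186). refcount(pp3)=3>1 -> COPY to pp4. 5 ppages; refcounts: pp0:3 pp1:3 pp2:3 pp3:2 pp4:1
Op 5: write(P0, v3, 189). refcount(pp3)=2>1 -> COPY to pp5. 6 ppages; refcounts: pp0:3 pp1:3 pp2:3 pp3:1 pp4:1 pp5:1
Op 6: fork(P2) -> P3. 6 ppages; refcounts: pp0:4 pp1:4 pp2:4 pp3:1 pp4:2 pp5:1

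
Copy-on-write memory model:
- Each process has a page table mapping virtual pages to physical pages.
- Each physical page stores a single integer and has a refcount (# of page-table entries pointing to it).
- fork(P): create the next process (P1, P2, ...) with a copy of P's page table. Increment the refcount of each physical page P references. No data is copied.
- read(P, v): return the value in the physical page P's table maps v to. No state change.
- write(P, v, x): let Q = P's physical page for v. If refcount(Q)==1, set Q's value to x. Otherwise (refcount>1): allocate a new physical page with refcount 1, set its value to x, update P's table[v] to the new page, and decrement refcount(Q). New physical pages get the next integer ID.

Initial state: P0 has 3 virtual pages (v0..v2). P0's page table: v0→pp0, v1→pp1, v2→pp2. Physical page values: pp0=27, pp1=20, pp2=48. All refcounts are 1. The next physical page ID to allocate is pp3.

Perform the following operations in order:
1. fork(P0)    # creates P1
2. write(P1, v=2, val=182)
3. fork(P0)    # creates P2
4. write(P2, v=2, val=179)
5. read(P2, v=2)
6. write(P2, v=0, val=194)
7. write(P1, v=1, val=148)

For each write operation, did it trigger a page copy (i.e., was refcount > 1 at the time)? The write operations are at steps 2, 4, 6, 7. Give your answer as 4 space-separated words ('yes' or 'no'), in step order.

Op 1: fork(P0) -> P1. 3 ppages; refcounts: pp0:2 pp1:2 pp2:2
Op 2: write(P1, v2, 182). refcount(pp2)=2>1 -> COPY to pp3. 4 ppages; refcounts: pp0:2 pp1:2 pp2:1 pp3:1
Op 3: fork(P0) -> P2. 4 ppages; refcounts: pp0:3 pp1:3 pp2:2 pp3:1
Op 4: write(P2, v2, 179). refcount(pp2)=2>1 -> COPY to pp4. 5 ppages; refcounts: pp0:3 pp1:3 pp2:1 pp3:1 pp4:1
Op 5: read(P2, v2) -> 179. No state change.
Op 6: write(P2, v0, 194). refcount(pp0)=3>1 -> COPY to pp5. 6 ppages; refcounts: pp0:2 pp1:3 pp2:1 pp3:1 pp4:1 pp5:1
Op 7: write(P1, v1, 148). refcount(pp1)=3>1 -> COPY to pp6. 7 ppages; refcounts: pp0:2 pp1:2 pp2:1 pp3:1 pp4:1 pp5:1 pp6:1

yes yes yes yes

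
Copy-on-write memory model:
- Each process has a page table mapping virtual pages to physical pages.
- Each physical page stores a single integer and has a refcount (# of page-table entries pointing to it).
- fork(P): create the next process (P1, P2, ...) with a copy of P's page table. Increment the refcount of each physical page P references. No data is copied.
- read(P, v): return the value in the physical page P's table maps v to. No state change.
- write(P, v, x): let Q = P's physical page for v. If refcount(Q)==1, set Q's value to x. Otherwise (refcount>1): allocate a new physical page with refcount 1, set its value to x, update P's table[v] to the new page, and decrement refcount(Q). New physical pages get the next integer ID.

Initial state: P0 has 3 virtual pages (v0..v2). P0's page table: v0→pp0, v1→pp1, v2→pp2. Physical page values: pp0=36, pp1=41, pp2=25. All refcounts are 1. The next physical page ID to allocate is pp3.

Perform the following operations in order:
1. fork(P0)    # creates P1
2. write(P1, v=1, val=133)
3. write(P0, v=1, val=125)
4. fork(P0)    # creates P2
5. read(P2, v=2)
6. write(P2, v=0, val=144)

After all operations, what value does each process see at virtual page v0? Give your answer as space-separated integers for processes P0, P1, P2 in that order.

Answer: 36 36 144

Derivation:
Op 1: fork(P0) -> P1. 3 ppages; refcounts: pp0:2 pp1:2 pp2:2
Op 2: write(P1, v1, 133). refcount(pp1)=2>1 -> COPY to pp3. 4 ppages; refcounts: pp0:2 pp1:1 pp2:2 pp3:1
Op 3: write(P0, v1, 125). refcount(pp1)=1 -> write in place. 4 ppages; refcounts: pp0:2 pp1:1 pp2:2 pp3:1
Op 4: fork(P0) -> P2. 4 ppages; refcounts: pp0:3 pp1:2 pp2:3 pp3:1
Op 5: read(P2, v2) -> 25. No state change.
Op 6: write(P2, v0, 144). refcount(pp0)=3>1 -> COPY to pp4. 5 ppages; refcounts: pp0:2 pp1:2 pp2:3 pp3:1 pp4:1
P0: v0 -> pp0 = 36
P1: v0 -> pp0 = 36
P2: v0 -> pp4 = 144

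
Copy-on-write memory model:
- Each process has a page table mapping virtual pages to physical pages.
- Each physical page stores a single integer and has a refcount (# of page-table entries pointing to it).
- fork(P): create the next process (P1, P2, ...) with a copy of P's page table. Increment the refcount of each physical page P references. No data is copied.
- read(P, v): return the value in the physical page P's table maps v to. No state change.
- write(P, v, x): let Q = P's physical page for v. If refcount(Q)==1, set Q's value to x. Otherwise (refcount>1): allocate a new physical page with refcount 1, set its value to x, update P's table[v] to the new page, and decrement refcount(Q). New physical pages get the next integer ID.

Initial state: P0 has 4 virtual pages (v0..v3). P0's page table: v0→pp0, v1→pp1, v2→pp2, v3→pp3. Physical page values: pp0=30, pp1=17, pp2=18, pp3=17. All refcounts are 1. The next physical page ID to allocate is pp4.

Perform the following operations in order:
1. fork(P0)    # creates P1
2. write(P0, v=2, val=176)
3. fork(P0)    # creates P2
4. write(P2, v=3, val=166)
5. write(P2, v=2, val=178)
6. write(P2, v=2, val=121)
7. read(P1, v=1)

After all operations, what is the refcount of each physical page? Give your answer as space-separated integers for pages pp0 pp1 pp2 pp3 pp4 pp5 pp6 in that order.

Answer: 3 3 1 2 1 1 1

Derivation:
Op 1: fork(P0) -> P1. 4 ppages; refcounts: pp0:2 pp1:2 pp2:2 pp3:2
Op 2: write(P0, v2, 176). refcount(pp2)=2>1 -> COPY to pp4. 5 ppages; refcounts: pp0:2 pp1:2 pp2:1 pp3:2 pp4:1
Op 3: fork(P0) -> P2. 5 ppages; refcounts: pp0:3 pp1:3 pp2:1 pp3:3 pp4:2
Op 4: write(P2, v3, 166). refcount(pp3)=3>1 -> COPY to pp5. 6 ppages; refcounts: pp0:3 pp1:3 pp2:1 pp3:2 pp4:2 pp5:1
Op 5: write(P2, v2, 178). refcount(pp4)=2>1 -> COPY to pp6. 7 ppages; refcounts: pp0:3 pp1:3 pp2:1 pp3:2 pp4:1 pp5:1 pp6:1
Op 6: write(P2, v2, 121). refcount(pp6)=1 -> write in place. 7 ppages; refcounts: pp0:3 pp1:3 pp2:1 pp3:2 pp4:1 pp5:1 pp6:1
Op 7: read(P1, v1) -> 17. No state change.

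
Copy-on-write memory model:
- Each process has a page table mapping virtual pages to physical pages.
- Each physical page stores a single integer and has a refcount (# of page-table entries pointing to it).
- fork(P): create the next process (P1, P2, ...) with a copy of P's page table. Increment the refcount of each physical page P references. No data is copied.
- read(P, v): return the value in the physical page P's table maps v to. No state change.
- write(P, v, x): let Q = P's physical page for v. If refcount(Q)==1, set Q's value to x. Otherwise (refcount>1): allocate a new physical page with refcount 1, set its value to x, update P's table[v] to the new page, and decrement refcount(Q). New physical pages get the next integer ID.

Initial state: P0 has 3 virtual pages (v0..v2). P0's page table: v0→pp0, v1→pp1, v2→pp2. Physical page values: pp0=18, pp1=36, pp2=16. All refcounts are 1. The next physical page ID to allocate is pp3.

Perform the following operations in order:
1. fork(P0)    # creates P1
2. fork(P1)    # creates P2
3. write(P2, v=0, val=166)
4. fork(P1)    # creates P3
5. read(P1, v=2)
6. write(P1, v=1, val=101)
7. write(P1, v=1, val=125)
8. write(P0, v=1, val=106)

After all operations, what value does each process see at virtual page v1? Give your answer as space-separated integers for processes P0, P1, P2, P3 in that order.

Answer: 106 125 36 36

Derivation:
Op 1: fork(P0) -> P1. 3 ppages; refcounts: pp0:2 pp1:2 pp2:2
Op 2: fork(P1) -> P2. 3 ppages; refcounts: pp0:3 pp1:3 pp2:3
Op 3: write(P2, v0, 166). refcount(pp0)=3>1 -> COPY to pp3. 4 ppages; refcounts: pp0:2 pp1:3 pp2:3 pp3:1
Op 4: fork(P1) -> P3. 4 ppages; refcounts: pp0:3 pp1:4 pp2:4 pp3:1
Op 5: read(P1, v2) -> 16. No state change.
Op 6: write(P1, v1, 101). refcount(pp1)=4>1 -> COPY to pp4. 5 ppages; refcounts: pp0:3 pp1:3 pp2:4 pp3:1 pp4:1
Op 7: write(P1, v1, 125). refcount(pp4)=1 -> write in place. 5 ppages; refcounts: pp0:3 pp1:3 pp2:4 pp3:1 pp4:1
Op 8: write(P0, v1, 106). refcount(pp1)=3>1 -> COPY to pp5. 6 ppages; refcounts: pp0:3 pp1:2 pp2:4 pp3:1 pp4:1 pp5:1
P0: v1 -> pp5 = 106
P1: v1 -> pp4 = 125
P2: v1 -> pp1 = 36
P3: v1 -> pp1 = 36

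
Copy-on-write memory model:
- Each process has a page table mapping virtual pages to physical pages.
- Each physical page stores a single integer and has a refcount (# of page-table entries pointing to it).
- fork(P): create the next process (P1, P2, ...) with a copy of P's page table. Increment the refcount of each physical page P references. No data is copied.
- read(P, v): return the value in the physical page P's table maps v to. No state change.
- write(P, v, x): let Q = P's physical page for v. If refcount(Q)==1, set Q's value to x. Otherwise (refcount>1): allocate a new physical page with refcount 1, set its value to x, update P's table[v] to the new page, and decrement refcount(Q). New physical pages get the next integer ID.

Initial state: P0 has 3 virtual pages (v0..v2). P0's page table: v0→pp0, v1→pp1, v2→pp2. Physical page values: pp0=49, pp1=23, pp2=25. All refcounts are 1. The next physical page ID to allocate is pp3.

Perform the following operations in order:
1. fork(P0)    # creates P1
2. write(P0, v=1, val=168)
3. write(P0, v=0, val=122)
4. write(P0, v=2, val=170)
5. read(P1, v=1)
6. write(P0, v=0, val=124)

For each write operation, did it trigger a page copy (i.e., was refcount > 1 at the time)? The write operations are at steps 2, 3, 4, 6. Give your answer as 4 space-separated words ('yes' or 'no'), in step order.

Op 1: fork(P0) -> P1. 3 ppages; refcounts: pp0:2 pp1:2 pp2:2
Op 2: write(P0, v1, 168). refcount(pp1)=2>1 -> COPY to pp3. 4 ppages; refcounts: pp0:2 pp1:1 pp2:2 pp3:1
Op 3: write(P0, v0, 122). refcount(pp0)=2>1 -> COPY to pp4. 5 ppages; refcounts: pp0:1 pp1:1 pp2:2 pp3:1 pp4:1
Op 4: write(P0, v2, 170). refcount(pp2)=2>1 -> COPY to pp5. 6 ppages; refcounts: pp0:1 pp1:1 pp2:1 pp3:1 pp4:1 pp5:1
Op 5: read(P1, v1) -> 23. No state change.
Op 6: write(P0, v0, 124). refcount(pp4)=1 -> write in place. 6 ppages; refcounts: pp0:1 pp1:1 pp2:1 pp3:1 pp4:1 pp5:1

yes yes yes no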